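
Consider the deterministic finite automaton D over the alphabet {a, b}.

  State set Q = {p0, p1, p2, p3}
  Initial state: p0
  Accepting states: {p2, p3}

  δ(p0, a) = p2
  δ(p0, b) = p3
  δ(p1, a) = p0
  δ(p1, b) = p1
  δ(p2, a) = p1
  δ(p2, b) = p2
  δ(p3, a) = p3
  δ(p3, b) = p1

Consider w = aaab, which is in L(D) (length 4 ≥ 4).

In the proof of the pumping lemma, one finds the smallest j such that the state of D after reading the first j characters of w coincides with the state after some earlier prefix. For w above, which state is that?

Run of D on w = a a a b:
  step 0: p0  (start)
  step 1: p2  (read a: p0→p2)
  step 2: p1  (read a: p2→p1)
  step 3: p0  (read a: p1→p0)   ← first repeat (p0 seen earlier)
  step 4: p3  (read b: p0→p3)

The earliest repeat is at step j = 3: D is in p0, which it already visited at step i = 0.

p0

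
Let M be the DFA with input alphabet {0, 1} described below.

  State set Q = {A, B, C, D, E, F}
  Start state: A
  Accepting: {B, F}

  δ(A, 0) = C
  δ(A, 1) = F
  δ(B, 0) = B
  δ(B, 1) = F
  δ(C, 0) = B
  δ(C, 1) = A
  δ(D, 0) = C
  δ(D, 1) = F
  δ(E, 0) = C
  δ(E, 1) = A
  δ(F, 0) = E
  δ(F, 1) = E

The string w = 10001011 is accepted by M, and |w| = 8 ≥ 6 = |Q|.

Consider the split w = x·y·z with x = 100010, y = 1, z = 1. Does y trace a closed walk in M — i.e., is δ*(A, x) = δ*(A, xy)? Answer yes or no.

Run of M on the first 7 characters of w = 1 0 0 0 1 0 1:
  step 0: A  (start)
  step 1: F  (read 1: A→F)
  step 2: E  (read 0: F→E)
  step 3: C  (read 0: E→C)
  step 4: B  (read 0: C→B)
  step 5: F  (read 1: B→F)
  step 6: E  (read 0: F→E)
  step 7: A  (read 1: E→A)

After x (step 6): E. After xy (step 7): A.
They differ (E ≠ A), so y is not a cycle from the state after x; this split is not the one the pumping-lemma construction produces, and pumping y need not keep the string in L(M).

no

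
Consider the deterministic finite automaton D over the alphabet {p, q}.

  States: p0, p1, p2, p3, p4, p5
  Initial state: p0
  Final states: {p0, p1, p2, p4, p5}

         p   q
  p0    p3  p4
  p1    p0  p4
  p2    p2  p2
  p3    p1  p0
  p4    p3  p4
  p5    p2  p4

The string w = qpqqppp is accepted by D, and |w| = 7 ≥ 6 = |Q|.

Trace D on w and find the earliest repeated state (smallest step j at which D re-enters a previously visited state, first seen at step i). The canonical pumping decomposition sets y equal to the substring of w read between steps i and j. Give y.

qpq

State sequence: p0 -q-> p4 -p-> p3 -q-> p0 -q-> p4 -p-> p3 -p-> p1 -p-> p0
First repeat at step 3: p0 was already visited.

So i = 0, j = 3, giving x = w[0:0] = ε, y = w[0:3] = qpq, z = w[3:7] = qppp.
Check: |xy| = 3 ≤ 6 and |y| = 3 ≥ 1. Reading y takes D from p0 back to p0, so every xyⁱz is accepted.
Since D has 6 states, any run of length ≥ 6 visits 6+1 states, so by pigeonhole some state repeats within the first 6 steps — that repeat gives the pumpable loop.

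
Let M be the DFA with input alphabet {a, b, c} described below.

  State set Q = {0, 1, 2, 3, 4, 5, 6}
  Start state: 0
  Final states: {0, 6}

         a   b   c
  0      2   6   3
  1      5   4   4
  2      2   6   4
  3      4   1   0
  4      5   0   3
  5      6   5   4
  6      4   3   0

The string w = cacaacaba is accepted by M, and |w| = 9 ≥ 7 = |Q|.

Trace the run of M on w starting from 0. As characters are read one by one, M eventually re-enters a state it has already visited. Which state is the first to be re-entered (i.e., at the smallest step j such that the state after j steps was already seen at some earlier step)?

3

State sequence: 0 -c-> 3 -a-> 4 -c-> 3 -a-> 4 -a-> 5 -c-> 4 -a-> 5 -b-> 5 -a-> 6
First repeat at step 3: 3 was already visited.

The earliest repeat is at step j = 3: M is in 3, which it already visited at step i = 1.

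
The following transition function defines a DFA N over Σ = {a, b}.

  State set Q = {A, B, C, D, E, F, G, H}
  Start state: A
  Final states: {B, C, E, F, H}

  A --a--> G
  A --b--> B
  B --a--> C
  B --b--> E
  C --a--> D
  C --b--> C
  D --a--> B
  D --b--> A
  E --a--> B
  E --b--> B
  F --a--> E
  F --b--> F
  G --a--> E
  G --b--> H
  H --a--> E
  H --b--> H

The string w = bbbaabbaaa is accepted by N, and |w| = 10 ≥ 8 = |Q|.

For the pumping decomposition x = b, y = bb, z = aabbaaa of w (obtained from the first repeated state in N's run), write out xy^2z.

bbbbbaabbaaa

xy^2z = b·bb·bb·aabbaaa = bbbbbaabbaaa.
Reading y = bb takes N from B back to B, so after x·y·y the machine is still in B, and z then leads to the accepting state B. Hence bbbbbaabbaaa ∈ L(N).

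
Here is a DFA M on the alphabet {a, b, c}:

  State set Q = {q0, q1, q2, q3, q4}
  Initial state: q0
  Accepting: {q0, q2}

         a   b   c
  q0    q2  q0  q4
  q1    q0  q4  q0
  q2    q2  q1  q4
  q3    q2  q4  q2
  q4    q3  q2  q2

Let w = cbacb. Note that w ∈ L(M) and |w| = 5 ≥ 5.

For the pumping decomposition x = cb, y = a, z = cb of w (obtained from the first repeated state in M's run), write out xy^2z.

xy^2z = cb·a·a·cb = cbaacb.
Reading y = a takes M from q2 back to q2, so after x·y·y the machine is still in q2, and z then leads to the accepting state q2. Hence cbaacb ∈ L(M).

cbaacb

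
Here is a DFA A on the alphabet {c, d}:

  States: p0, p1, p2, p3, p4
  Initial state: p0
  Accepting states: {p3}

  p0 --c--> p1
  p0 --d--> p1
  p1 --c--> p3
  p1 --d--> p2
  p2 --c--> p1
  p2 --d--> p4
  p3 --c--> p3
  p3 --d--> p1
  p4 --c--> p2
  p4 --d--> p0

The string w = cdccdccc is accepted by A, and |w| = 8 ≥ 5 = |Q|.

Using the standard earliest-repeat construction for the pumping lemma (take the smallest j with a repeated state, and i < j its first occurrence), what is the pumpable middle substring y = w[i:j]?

dc

Run of A on w = c d c c d c c c:
  step 0: p0  (start)
  step 1: p1  (read c: p0→p1)
  step 2: p2  (read d: p1→p2)
  step 3: p1  (read c: p2→p1)   ← first repeat (p1 seen earlier)
  step 4: p3  (read c: p1→p3)
  step 5: p1  (read d: p3→p1)
  step 6: p3  (read c: p1→p3)
  step 7: p3  (read c: p3→p3)
  step 8: p3  (read c: p3→p3)

So i = 1, j = 3, giving x = w[0:1] = c, y = w[1:3] = dc, z = w[3:8] = cdccc.
Check: |xy| = 3 ≤ 5 and |y| = 2 ≥ 1. Reading y takes A from p1 back to p1, so every xyⁱz is accepted.
With |Q| = 5, pigeonhole forces a state repeat no later than step 5; the substring read between the first and second visits to that state can be pumped.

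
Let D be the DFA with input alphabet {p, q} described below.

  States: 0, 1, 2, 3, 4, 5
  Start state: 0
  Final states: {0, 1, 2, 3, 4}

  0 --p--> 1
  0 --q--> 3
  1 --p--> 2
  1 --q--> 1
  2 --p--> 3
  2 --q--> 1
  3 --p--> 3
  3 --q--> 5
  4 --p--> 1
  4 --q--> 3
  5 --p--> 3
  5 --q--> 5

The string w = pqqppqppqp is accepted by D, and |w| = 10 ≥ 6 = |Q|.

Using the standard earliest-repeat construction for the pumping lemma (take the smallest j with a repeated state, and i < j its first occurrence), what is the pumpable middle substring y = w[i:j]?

q

Run of D on w = p q q p p q p p q p:
  step 0: 0  (start)
  step 1: 1  (read p: 0→1)
  step 2: 1  (read q: 1→1)   ← first repeat (1 seen earlier)
  step 3: 1  (read q: 1→1)
  step 4: 2  (read p: 1→2)
  step 5: 3  (read p: 2→3)
  step 6: 5  (read q: 3→5)
  step 7: 3  (read p: 5→3)
  step 8: 3  (read p: 3→3)
  step 9: 5  (read q: 3→5)
  step 10: 3  (read p: 5→3)

So i = 1, j = 2, giving x = w[0:1] = p, y = w[1:2] = q, z = w[2:10] = qppqppqp.
Check: |xy| = 2 ≤ 6 and |y| = 1 ≥ 1. Reading y takes D from 1 back to 1, so every xyⁱz is accepted.
With |Q| = 6, pigeonhole forces a state repeat no later than step 6; the substring read between the first and second visits to that state can be pumped.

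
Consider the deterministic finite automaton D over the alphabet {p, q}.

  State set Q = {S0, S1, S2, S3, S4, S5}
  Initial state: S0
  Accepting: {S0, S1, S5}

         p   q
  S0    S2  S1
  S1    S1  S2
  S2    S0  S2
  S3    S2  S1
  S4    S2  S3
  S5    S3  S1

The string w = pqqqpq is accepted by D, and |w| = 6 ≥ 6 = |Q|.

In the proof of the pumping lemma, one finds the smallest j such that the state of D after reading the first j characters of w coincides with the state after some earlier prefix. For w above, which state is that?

S2

State sequence: S0 -p-> S2 -q-> S2 -q-> S2 -q-> S2 -p-> S0 -q-> S1
First repeat at step 2: S2 was already visited.

The earliest repeat is at step j = 2: D is in S2, which it already visited at step i = 1.
The DFA has 6 states, so the proof of the pumping lemma guarantees a repeated state among the first 6+1 visited; the segment between the two visits is the pumpable y.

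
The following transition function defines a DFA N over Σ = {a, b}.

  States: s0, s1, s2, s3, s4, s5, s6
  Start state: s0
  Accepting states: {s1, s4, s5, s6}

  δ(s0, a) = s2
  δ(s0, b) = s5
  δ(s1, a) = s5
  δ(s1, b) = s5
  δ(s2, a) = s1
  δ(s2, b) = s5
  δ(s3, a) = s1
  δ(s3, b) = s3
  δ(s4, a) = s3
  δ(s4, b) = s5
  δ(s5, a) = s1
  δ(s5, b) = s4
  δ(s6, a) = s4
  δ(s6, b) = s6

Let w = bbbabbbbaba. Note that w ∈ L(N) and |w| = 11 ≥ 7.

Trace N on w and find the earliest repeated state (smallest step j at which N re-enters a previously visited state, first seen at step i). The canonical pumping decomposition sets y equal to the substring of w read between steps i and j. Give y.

bb

State sequence: s0 -b-> s5 -b-> s4 -b-> s5 -a-> s1 -b-> s5 -b-> s4 -b-> s5 -b-> s4 -a-> s3 -b-> s3 -a-> s1
First repeat at step 3: s5 was already visited.

So i = 1, j = 3, giving x = w[0:1] = b, y = w[1:3] = bb, z = w[3:11] = abbbbaba.
Check: |xy| = 3 ≤ 7 and |y| = 2 ≥ 1. Reading y takes N from s5 back to s5, so every xyⁱz is accepted.
Pumping length from the standard proof: p = 7 (the number of states). The repeated state found above gives |xy| = j ≤ 7 and |y| = j − i ≥ 1.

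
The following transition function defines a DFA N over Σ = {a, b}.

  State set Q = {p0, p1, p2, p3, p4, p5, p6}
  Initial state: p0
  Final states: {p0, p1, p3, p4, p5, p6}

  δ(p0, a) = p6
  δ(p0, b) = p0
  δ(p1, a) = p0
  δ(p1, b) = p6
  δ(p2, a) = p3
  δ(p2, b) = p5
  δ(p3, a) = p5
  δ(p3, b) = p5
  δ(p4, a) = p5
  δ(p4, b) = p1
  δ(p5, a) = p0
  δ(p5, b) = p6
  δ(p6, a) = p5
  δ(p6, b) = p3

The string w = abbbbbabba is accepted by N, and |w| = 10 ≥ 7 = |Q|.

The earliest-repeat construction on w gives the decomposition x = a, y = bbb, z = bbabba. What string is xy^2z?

abbbbbbbbabba

xy^2z = a·bbb·bbb·bbabba = abbbbbbbbabba.
Reading y = bbb takes N from p6 back to p6, so after x·y·y the machine is still in p6, and z then leads to the accepting state p6. Hence abbbbbbbbabba ∈ L(N).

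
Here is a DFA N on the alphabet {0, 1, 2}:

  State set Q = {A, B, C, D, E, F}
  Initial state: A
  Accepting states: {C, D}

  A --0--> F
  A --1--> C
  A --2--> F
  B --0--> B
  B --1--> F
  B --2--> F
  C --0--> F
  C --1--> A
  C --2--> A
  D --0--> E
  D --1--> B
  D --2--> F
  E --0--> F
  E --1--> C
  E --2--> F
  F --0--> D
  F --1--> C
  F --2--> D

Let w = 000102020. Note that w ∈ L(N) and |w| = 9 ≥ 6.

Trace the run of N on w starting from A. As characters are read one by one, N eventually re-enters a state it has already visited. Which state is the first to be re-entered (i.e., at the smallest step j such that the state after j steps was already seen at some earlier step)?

F

Run of N on w = 0 0 0 1 0 2 0 2 0:
  step 0: A  (start)
  step 1: F  (read 0: A→F)
  step 2: D  (read 0: F→D)
  step 3: E  (read 0: D→E)
  step 4: C  (read 1: E→C)
  step 5: F  (read 0: C→F)   ← first repeat (F seen earlier)
  step 6: D  (read 2: F→D)
  step 7: E  (read 0: D→E)
  step 8: F  (read 2: E→F)
  step 9: D  (read 0: F→D)

The earliest repeat is at step j = 5: N is in F, which it already visited at step i = 1.
The DFA has 6 states, so the proof of the pumping lemma guarantees a repeated state among the first 6+1 visited; the segment between the two visits is the pumpable y.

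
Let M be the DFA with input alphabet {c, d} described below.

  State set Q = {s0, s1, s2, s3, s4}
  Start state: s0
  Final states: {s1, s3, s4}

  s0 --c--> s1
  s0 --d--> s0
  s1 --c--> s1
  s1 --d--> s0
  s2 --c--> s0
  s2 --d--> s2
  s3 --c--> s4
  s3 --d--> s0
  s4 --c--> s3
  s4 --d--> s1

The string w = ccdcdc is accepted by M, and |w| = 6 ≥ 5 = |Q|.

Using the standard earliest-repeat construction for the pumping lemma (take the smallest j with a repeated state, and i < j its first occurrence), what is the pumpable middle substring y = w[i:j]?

State sequence: s0 -c-> s1 -c-> s1 -d-> s0 -c-> s1 -d-> s0 -c-> s1
First repeat at step 2: s1 was already visited.

So i = 1, j = 2, giving x = w[0:1] = c, y = w[1:2] = c, z = w[2:6] = dcdc.
Check: |xy| = 2 ≤ 5 and |y| = 1 ≥ 1. Reading y takes M from s1 back to s1, so every xyⁱz is accepted.

c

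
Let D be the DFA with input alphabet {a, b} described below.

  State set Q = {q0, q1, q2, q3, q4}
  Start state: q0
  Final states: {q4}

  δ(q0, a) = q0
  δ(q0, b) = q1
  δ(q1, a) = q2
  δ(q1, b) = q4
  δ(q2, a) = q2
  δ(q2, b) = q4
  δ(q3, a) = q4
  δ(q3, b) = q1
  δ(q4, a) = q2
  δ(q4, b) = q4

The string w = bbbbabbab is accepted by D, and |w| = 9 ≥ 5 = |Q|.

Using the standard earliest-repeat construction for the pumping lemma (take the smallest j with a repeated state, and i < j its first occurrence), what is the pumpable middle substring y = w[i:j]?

Run of D on w = b b b b a b b a b:
  step 0: q0  (start)
  step 1: q1  (read b: q0→q1)
  step 2: q4  (read b: q1→q4)
  step 3: q4  (read b: q4→q4)   ← first repeat (q4 seen earlier)
  step 4: q4  (read b: q4→q4)
  step 5: q2  (read a: q4→q2)
  step 6: q4  (read b: q2→q4)
  step 7: q4  (read b: q4→q4)
  step 8: q2  (read a: q4→q2)
  step 9: q4  (read b: q2→q4)

So i = 2, j = 3, giving x = w[0:2] = bb, y = w[2:3] = b, z = w[3:9] = babbab.
Check: |xy| = 3 ≤ 5 and |y| = 1 ≥ 1. Reading y takes D from q4 back to q4, so every xyⁱz is accepted.

b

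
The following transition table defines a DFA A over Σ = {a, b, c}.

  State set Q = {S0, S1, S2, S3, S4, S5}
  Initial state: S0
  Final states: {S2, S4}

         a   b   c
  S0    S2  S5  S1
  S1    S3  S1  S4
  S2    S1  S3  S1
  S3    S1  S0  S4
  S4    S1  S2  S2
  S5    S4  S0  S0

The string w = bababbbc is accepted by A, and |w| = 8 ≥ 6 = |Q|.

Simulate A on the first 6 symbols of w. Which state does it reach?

S1

State sequence: S0 -b-> S5 -a-> S4 -b-> S2 -a-> S1 -b-> S1 -b-> S1

After reading 6 characters, A is in state S1.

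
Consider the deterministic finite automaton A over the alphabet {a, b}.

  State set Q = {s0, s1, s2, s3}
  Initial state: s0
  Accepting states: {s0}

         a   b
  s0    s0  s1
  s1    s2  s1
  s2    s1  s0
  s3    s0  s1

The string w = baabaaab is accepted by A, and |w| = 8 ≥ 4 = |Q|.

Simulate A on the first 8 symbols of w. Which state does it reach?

s0

Run of A on the first 8 characters of w = b a a b a a a b:
  step 0: s0  (start)
  step 1: s1  (read b: s0→s1)
  step 2: s2  (read a: s1→s2)
  step 3: s1  (read a: s2→s1)
  step 4: s1  (read b: s1→s1)
  step 5: s2  (read a: s1→s2)
  step 6: s1  (read a: s2→s1)
  step 7: s2  (read a: s1→s2)
  step 8: s0  (read b: s2→s0)

After reading 8 characters, A is in state s0.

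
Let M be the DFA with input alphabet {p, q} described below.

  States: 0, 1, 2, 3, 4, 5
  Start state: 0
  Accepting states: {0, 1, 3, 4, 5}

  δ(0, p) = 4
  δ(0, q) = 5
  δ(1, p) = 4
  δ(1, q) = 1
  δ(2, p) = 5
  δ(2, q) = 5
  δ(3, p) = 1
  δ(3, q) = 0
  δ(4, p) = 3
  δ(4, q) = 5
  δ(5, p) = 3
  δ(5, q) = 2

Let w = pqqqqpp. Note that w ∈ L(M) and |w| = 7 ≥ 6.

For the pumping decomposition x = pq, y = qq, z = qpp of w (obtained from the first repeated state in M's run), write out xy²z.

pqqqqqqpp

xy^2z = pq·qq·qq·qpp = pqqqqqqpp.
Reading y = qq takes M from 5 back to 5, so after x·y·y the machine is still in 5, and z then leads to the accepting state 3. Hence pqqqqqqpp ∈ L(M).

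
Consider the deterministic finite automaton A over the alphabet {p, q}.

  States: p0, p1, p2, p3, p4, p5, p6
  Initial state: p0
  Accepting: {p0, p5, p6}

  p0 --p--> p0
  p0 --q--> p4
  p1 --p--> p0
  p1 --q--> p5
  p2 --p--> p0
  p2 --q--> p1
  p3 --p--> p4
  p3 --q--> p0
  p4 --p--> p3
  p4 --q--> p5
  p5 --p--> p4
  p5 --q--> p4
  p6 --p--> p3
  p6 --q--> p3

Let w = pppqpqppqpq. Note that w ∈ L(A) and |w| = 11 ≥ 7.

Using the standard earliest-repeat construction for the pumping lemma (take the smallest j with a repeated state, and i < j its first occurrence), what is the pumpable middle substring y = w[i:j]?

Run of A on w = p p p q p q p p q p q:
  step 0: p0  (start)
  step 1: p0  (read p: p0→p0)   ← first repeat (p0 seen earlier)
  step 2: p0  (read p: p0→p0)
  step 3: p0  (read p: p0→p0)
  step 4: p4  (read q: p0→p4)
  step 5: p3  (read p: p4→p3)
  step 6: p0  (read q: p3→p0)
  step 7: p0  (read p: p0→p0)
  step 8: p0  (read p: p0→p0)
  step 9: p4  (read q: p0→p4)
  step 10: p3  (read p: p4→p3)
  step 11: p0  (read q: p3→p0)

So i = 0, j = 1, giving x = w[0:0] = ε, y = w[0:1] = p, z = w[1:11] = ppqpqppqpq.
Check: |xy| = 1 ≤ 7 and |y| = 1 ≥ 1. Reading y takes A from p0 back to p0, so every xyⁱz is accepted.

p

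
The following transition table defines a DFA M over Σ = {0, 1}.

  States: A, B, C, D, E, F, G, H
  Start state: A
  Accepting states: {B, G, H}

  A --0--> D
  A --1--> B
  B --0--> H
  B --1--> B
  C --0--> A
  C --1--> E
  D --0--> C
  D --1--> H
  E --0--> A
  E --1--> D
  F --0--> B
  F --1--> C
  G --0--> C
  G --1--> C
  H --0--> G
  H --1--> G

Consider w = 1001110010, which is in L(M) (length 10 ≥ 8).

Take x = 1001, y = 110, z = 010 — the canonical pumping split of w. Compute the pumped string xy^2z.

xy^2z = 1001·110·110·010 = 1001110110010.
Reading y = 110 takes M from C back to C, so after x·y·y the machine is still in C, and z then leads to the accepting state H. Hence 1001110110010 ∈ L(M).

1001110110010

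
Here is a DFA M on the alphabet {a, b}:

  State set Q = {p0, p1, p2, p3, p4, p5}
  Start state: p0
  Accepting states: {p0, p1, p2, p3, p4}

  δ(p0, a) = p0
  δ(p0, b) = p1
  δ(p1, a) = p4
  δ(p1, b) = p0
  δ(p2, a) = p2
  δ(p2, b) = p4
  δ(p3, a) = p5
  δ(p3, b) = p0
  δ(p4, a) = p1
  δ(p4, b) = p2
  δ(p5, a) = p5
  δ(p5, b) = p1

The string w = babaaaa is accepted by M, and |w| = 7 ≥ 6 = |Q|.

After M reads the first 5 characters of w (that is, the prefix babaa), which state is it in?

State sequence: p0 -b-> p1 -a-> p4 -b-> p2 -a-> p2 -a-> p2

After reading 5 characters, M is in state p2.

p2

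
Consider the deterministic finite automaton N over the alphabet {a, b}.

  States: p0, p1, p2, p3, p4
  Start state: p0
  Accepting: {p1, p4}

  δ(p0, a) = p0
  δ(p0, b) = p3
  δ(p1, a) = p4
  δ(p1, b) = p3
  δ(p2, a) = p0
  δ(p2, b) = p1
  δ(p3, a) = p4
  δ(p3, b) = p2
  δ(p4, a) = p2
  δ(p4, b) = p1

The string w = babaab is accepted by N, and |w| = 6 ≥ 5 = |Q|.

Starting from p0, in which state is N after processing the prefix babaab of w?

State sequence: p0 -b-> p3 -a-> p4 -b-> p1 -a-> p4 -a-> p2 -b-> p1

After reading 6 characters, N is in state p1.

p1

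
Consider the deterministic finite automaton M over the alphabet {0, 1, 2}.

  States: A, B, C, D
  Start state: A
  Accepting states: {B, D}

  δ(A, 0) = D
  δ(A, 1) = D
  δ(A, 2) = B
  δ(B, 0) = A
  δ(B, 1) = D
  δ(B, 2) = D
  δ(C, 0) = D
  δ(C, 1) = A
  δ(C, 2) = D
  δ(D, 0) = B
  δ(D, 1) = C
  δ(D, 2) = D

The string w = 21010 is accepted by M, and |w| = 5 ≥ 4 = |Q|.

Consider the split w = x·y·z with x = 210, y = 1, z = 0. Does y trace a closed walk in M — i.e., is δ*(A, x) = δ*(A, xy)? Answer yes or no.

State sequence: A -2-> B -1-> D -0-> B -1-> D

After x (step 3): B. After xy (step 4): D.
They differ (B ≠ D), so y is not a cycle from the state after x; this split is not the one the pumping-lemma construction produces, and pumping y need not keep the string in L(M).

no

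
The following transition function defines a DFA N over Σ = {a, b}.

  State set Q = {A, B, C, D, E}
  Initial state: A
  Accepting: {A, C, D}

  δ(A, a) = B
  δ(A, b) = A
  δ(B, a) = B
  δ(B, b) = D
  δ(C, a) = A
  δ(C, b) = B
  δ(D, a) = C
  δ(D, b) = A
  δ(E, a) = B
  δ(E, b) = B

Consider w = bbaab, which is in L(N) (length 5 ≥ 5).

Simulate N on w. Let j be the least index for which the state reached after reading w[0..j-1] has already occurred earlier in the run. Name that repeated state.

A

Run of N on w = b b a a b:
  step 0: A  (start)
  step 1: A  (read b: A→A)   ← first repeat (A seen earlier)
  step 2: A  (read b: A→A)
  step 3: B  (read a: A→B)
  step 4: B  (read a: B→B)
  step 5: D  (read b: B→D)

The earliest repeat is at step j = 1: N is in A, which it already visited at step i = 0.
The DFA has 5 states, so the proof of the pumping lemma guarantees a repeated state among the first 5+1 visited; the segment between the two visits is the pumpable y.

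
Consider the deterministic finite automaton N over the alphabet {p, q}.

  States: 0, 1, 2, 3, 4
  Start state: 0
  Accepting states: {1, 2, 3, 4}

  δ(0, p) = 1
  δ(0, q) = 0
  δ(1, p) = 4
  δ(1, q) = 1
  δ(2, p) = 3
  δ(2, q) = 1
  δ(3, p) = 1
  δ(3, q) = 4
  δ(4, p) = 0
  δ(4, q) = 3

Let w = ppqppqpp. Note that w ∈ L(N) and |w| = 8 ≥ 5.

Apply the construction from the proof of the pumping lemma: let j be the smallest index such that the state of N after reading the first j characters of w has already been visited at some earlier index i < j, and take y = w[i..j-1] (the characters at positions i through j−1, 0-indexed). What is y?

pqp

State sequence: 0 -p-> 1 -p-> 4 -q-> 3 -p-> 1 -p-> 4 -q-> 3 -p-> 1 -p-> 4
First repeat at step 4: 1 was already visited.

So i = 1, j = 4, giving x = w[0:1] = p, y = w[1:4] = pqp, z = w[4:8] = pqpp.
Check: |xy| = 4 ≤ 5 and |y| = 3 ≥ 1. Reading y takes N from 1 back to 1, so every xyⁱz is accepted.
Since N has 5 states, any run of length ≥ 5 visits 5+1 states, so by pigeonhole some state repeats within the first 5 steps — that repeat gives the pumpable loop.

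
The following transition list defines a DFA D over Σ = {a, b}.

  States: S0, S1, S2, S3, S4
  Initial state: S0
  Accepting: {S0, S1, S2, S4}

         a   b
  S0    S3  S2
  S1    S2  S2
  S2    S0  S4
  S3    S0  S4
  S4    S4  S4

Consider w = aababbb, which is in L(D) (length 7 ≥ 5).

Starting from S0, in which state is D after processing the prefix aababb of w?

S4

Run of D on the first 6 characters of w = a a b a b b:
  step 0: S0  (start)
  step 1: S3  (read a: S0→S3)
  step 2: S0  (read a: S3→S0)
  step 3: S2  (read b: S0→S2)
  step 4: S0  (read a: S2→S0)
  step 5: S2  (read b: S0→S2)
  step 6: S4  (read b: S2→S4)

After reading 6 characters, D is in state S4.
(This kind of state-tracing is the core of the pumping-lemma construction: with 5 states, pigeonhole forces a repeat within the first 5 steps.)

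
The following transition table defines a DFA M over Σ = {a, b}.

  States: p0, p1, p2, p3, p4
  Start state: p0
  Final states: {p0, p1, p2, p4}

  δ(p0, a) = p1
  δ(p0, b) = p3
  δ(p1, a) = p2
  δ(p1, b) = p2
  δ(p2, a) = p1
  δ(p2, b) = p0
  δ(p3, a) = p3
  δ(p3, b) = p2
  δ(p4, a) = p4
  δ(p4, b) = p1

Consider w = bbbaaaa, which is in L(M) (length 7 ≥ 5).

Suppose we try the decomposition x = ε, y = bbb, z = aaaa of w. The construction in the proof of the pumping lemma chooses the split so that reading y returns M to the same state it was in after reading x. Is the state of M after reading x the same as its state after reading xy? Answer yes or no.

yes

State sequence: p0 -b-> p3 -b-> p2 -b-> p0

After x (step 0): p0. After xy (step 3): p0.
They match, so y = bbb drives M around a cycle from p0 back to itself; pumping y any number of times keeps M in p0 before reading z, and xyⁱz ∈ L(M) for every i ≥ 0.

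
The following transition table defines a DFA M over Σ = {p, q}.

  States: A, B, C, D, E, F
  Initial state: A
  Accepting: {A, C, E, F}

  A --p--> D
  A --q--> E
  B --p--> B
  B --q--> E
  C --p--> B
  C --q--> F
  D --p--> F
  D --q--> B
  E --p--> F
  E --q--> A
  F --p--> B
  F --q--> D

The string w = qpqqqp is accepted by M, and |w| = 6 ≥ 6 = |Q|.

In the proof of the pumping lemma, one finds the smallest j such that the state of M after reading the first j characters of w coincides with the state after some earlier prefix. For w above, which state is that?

State sequence: A -q-> E -p-> F -q-> D -q-> B -q-> E -p-> F
First repeat at step 5: E was already visited.

The earliest repeat is at step j = 5: M is in E, which it already visited at step i = 1.
Since M has 6 states, any run of length ≥ 6 visits 6+1 states, so by pigeonhole some state repeats within the first 6 steps — that repeat gives the pumpable loop.

E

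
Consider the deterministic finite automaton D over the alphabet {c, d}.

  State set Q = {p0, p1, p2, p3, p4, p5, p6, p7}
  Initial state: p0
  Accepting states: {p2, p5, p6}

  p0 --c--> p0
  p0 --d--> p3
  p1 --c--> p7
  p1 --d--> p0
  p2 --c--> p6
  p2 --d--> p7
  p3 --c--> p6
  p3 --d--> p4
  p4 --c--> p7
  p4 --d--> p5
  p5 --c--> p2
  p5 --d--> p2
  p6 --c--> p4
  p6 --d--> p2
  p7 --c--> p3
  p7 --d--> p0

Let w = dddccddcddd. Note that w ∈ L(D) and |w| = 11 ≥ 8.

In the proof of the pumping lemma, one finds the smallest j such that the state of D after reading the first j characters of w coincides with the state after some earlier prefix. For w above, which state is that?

Run of D on w = d d d c c d d c d d d:
  step 0: p0  (start)
  step 1: p3  (read d: p0→p3)
  step 2: p4  (read d: p3→p4)
  step 3: p5  (read d: p4→p5)
  step 4: p2  (read c: p5→p2)
  step 5: p6  (read c: p2→p6)
  step 6: p2  (read d: p6→p2)   ← first repeat (p2 seen earlier)
  step 7: p7  (read d: p2→p7)
  step 8: p3  (read c: p7→p3)
  step 9: p4  (read d: p3→p4)
  step 10: p5  (read d: p4→p5)
  step 11: p2  (read d: p5→p2)

The earliest repeat is at step j = 6: D is in p2, which it already visited at step i = 4.
Since D has 8 states, any run of length ≥ 8 visits 8+1 states, so by pigeonhole some state repeats within the first 8 steps — that repeat gives the pumpable loop.

p2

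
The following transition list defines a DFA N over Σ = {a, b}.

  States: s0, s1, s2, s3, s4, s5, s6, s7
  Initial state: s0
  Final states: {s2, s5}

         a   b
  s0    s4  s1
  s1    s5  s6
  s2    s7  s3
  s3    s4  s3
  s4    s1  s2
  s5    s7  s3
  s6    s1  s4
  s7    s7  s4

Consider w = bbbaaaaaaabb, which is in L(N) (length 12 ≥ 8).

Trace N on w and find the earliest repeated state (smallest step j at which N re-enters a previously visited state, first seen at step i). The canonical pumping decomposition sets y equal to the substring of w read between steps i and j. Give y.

bba

State sequence: s0 -b-> s1 -b-> s6 -b-> s4 -a-> s1 -a-> s5 -a-> s7 -a-> s7 -a-> s7 -a-> s7 -a-> s7 -b-> s4 -b-> s2
First repeat at step 4: s1 was already visited.

So i = 1, j = 4, giving x = w[0:1] = b, y = w[1:4] = bba, z = w[4:12] = aaaaaabb.
Check: |xy| = 4 ≤ 8 and |y| = 3 ≥ 1. Reading y takes N from s1 back to s1, so every xyⁱz is accepted.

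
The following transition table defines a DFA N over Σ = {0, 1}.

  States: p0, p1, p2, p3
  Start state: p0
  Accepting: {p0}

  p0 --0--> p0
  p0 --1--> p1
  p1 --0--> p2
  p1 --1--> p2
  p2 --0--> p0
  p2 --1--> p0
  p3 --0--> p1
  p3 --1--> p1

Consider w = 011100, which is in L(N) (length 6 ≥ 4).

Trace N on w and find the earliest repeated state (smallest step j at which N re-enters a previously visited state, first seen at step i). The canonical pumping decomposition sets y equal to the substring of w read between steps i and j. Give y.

State sequence: p0 -0-> p0 -1-> p1 -1-> p2 -1-> p0 -0-> p0 -0-> p0
First repeat at step 1: p0 was already visited.

So i = 0, j = 1, giving x = w[0:0] = ε, y = w[0:1] = 0, z = w[1:6] = 11100.
Check: |xy| = 1 ≤ 4 and |y| = 1 ≥ 1. Reading y takes N from p0 back to p0, so every xyⁱz is accepted.
With |Q| = 4, pigeonhole forces a state repeat no later than step 4; the substring read between the first and second visits to that state can be pumped.

0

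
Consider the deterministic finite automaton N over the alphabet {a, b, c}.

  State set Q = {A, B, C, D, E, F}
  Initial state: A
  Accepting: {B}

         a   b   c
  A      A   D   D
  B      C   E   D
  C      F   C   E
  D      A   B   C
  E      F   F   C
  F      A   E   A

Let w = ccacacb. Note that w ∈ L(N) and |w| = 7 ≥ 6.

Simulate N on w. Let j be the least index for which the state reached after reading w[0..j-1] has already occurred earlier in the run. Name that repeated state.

A

Run of N on w = c c a c a c b:
  step 0: A  (start)
  step 1: D  (read c: A→D)
  step 2: C  (read c: D→C)
  step 3: F  (read a: C→F)
  step 4: A  (read c: F→A)   ← first repeat (A seen earlier)
  step 5: A  (read a: A→A)
  step 6: D  (read c: A→D)
  step 7: B  (read b: D→B)

The earliest repeat is at step j = 4: N is in A, which it already visited at step i = 0.
With |Q| = 6, pigeonhole forces a state repeat no later than step 6; the substring read between the first and second visits to that state can be pumped.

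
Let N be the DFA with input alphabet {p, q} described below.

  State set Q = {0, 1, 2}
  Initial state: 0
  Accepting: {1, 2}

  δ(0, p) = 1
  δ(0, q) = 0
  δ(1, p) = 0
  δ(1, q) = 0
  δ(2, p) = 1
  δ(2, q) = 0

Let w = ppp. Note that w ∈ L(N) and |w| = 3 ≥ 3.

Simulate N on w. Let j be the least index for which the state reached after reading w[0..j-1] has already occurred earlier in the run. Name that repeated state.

State sequence: 0 -p-> 1 -p-> 0 -p-> 1
First repeat at step 2: 0 was already visited.

The earliest repeat is at step j = 2: N is in 0, which it already visited at step i = 0.
With |Q| = 3, pigeonhole forces a state repeat no later than step 3; the substring read between the first and second visits to that state can be pumped.

0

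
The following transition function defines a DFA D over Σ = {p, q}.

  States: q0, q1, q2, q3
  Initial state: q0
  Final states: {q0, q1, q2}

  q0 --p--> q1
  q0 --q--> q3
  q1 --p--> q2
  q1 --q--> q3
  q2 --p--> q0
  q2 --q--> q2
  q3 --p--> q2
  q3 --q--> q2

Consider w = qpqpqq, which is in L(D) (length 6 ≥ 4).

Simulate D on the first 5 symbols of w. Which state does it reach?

Run of D on the first 5 characters of w = q p q p q:
  step 0: q0  (start)
  step 1: q3  (read q: q0→q3)
  step 2: q2  (read p: q3→q2)
  step 3: q2  (read q: q2→q2)
  step 4: q0  (read p: q2→q0)
  step 5: q3  (read q: q0→q3)

After reading 5 characters, D is in state q3.

q3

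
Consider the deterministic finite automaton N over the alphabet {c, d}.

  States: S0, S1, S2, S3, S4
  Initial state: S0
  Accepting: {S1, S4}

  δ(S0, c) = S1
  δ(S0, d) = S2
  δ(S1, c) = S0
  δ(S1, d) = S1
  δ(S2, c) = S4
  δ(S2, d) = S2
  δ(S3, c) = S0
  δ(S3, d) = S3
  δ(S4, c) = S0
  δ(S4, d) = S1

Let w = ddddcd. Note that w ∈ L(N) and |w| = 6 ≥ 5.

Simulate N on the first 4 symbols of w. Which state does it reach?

S2

State sequence: S0 -d-> S2 -d-> S2 -d-> S2 -d-> S2

After reading 4 characters, N is in state S2.
(This kind of state-tracing is the core of the pumping-lemma construction: with 5 states, pigeonhole forces a repeat within the first 5 steps.)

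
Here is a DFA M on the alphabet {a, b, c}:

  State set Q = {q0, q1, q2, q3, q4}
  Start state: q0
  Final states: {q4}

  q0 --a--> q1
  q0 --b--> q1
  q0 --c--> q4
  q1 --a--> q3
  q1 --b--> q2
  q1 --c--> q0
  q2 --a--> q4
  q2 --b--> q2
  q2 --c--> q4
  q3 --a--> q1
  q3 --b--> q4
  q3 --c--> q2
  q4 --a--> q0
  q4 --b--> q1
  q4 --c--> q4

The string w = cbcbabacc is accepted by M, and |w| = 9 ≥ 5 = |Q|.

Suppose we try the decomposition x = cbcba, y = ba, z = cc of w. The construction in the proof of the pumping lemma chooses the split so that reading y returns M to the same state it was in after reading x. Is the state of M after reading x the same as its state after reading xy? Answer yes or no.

Run of M on the first 7 characters of w = c b c b a b a:
  step 0: q0  (start)
  step 1: q4  (read c: q0→q4)
  step 2: q1  (read b: q4→q1)
  step 3: q0  (read c: q1→q0)
  step 4: q1  (read b: q0→q1)
  step 5: q3  (read a: q1→q3)
  step 6: q4  (read b: q3→q4)
  step 7: q0  (read a: q4→q0)

After x (step 5): q3. After xy (step 7): q0.
They differ (q3 ≠ q0), so y is not a cycle from the state after x; this split is not the one the pumping-lemma construction produces, and pumping y need not keep the string in L(M).

no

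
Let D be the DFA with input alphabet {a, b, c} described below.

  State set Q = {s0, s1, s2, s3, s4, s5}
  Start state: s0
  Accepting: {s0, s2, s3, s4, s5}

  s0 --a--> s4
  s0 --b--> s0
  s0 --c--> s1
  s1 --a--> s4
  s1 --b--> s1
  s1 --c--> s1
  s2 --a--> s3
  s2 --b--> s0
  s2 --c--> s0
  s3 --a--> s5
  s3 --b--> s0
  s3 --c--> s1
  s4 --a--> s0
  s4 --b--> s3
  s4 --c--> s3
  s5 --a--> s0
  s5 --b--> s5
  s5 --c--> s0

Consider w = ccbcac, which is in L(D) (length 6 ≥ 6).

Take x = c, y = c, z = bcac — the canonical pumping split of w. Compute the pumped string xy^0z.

cbcac

xy⁰z = xz = c·bcac = cbcac.
Reading y = c takes D from s1 back to s1, so after x the machine is still in s1, and z then leads to the accepting state s3. Hence cbcac ∈ L(D).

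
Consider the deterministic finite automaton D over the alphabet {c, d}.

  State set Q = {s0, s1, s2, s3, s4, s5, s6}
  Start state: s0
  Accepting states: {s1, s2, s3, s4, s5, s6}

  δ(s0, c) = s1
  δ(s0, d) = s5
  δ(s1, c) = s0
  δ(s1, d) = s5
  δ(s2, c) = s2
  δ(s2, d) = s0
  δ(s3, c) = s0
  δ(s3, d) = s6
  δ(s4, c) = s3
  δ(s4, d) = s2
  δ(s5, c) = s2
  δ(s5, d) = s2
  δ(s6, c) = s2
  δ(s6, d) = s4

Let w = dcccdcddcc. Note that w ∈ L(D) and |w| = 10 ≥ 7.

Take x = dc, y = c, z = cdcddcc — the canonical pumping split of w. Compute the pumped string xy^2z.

dccccdcddcc

xy^2z = dc·c·c·cdcddcc = dccccdcddcc.
Reading y = c takes D from s2 back to s2, so after x·y·y the machine is still in s2, and z then leads to the accepting state s2. Hence dccccdcddcc ∈ L(D).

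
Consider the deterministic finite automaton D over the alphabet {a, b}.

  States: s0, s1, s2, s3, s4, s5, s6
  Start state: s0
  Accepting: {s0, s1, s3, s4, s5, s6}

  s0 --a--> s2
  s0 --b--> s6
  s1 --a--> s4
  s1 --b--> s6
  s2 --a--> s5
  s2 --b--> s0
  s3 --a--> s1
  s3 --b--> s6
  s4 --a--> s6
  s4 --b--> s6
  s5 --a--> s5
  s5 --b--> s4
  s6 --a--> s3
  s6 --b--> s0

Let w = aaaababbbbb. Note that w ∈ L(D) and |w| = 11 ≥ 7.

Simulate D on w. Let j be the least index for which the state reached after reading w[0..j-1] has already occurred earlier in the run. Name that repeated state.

s5

Run of D on w = a a a a b a b b b b b:
  step 0: s0  (start)
  step 1: s2  (read a: s0→s2)
  step 2: s5  (read a: s2→s5)
  step 3: s5  (read a: s5→s5)   ← first repeat (s5 seen earlier)
  step 4: s5  (read a: s5→s5)
  step 5: s4  (read b: s5→s4)
  step 6: s6  (read a: s4→s6)
  step 7: s0  (read b: s6→s0)
  step 8: s6  (read b: s0→s6)
  step 9: s0  (read b: s6→s0)
  step 10: s6  (read b: s0→s6)
  step 11: s0  (read b: s6→s0)

The earliest repeat is at step j = 3: D is in s5, which it already visited at step i = 2.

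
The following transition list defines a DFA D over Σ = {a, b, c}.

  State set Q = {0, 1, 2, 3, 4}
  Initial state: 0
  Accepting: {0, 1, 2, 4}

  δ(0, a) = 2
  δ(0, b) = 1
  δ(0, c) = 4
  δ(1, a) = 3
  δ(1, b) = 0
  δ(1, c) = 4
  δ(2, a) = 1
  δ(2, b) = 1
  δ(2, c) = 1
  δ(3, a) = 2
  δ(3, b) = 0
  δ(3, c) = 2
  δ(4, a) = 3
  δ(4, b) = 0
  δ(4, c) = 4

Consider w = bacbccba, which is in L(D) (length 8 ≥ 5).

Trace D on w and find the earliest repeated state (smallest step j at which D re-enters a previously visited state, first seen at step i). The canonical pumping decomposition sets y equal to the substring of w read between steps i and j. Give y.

State sequence: 0 -b-> 1 -a-> 3 -c-> 2 -b-> 1 -c-> 4 -c-> 4 -b-> 0 -a-> 2
First repeat at step 4: 1 was already visited.

So i = 1, j = 4, giving x = w[0:1] = b, y = w[1:4] = acb, z = w[4:8] = ccba.
Check: |xy| = 4 ≤ 5 and |y| = 3 ≥ 1. Reading y takes D from 1 back to 1, so every xyⁱz is accepted.

acb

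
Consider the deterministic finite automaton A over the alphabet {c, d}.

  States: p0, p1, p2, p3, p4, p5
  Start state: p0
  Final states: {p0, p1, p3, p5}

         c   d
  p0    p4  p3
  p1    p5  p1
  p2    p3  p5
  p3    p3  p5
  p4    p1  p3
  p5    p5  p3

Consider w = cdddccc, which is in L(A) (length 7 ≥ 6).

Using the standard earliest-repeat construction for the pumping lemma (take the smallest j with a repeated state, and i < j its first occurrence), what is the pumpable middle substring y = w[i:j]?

Run of A on w = c d d d c c c:
  step 0: p0  (start)
  step 1: p4  (read c: p0→p4)
  step 2: p3  (read d: p4→p3)
  step 3: p5  (read d: p3→p5)
  step 4: p3  (read d: p5→p3)   ← first repeat (p3 seen earlier)
  step 5: p3  (read c: p3→p3)
  step 6: p3  (read c: p3→p3)
  step 7: p3  (read c: p3→p3)

So i = 2, j = 4, giving x = w[0:2] = cd, y = w[2:4] = dd, z = w[4:7] = ccc.
Check: |xy| = 4 ≤ 6 and |y| = 2 ≥ 1. Reading y takes A from p3 back to p3, so every xyⁱz is accepted.
Pumping length from the standard proof: p = 6 (the number of states). The repeated state found above gives |xy| = j ≤ 6 and |y| = j − i ≥ 1.

dd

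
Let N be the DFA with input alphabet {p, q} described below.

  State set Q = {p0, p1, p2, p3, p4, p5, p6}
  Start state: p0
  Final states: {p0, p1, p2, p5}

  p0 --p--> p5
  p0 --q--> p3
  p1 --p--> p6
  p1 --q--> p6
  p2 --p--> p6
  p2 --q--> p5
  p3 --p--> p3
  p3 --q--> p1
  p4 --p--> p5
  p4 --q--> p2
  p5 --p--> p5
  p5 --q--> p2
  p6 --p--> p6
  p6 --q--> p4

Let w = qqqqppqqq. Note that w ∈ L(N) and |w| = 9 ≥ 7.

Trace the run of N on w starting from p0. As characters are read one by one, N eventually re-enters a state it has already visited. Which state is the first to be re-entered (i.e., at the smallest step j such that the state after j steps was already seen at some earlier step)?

p5

State sequence: p0 -q-> p3 -q-> p1 -q-> p6 -q-> p4 -p-> p5 -p-> p5 -q-> p2 -q-> p5 -q-> p2
First repeat at step 6: p5 was already visited.

The earliest repeat is at step j = 6: N is in p5, which it already visited at step i = 5.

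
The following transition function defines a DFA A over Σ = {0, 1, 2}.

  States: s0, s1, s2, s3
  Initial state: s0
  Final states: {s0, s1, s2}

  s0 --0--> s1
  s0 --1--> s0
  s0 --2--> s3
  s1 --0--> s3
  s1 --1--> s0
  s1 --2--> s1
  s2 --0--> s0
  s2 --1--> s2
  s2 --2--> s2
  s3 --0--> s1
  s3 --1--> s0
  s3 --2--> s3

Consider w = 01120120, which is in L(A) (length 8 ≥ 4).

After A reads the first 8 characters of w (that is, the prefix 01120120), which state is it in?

s1

State sequence: s0 -0-> s1 -1-> s0 -1-> s0 -2-> s3 -0-> s1 -1-> s0 -2-> s3 -0-> s1

After reading 8 characters, A is in state s1.
(This kind of state-tracing is the core of the pumping-lemma construction: with 4 states, pigeonhole forces a repeat within the first 4 steps.)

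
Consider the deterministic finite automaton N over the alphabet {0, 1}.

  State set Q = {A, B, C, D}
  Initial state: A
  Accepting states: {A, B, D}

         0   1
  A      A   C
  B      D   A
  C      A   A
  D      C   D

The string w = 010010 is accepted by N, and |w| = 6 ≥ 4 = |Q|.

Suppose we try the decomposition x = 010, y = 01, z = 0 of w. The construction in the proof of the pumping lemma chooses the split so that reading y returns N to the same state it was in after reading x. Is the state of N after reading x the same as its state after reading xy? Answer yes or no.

no

State sequence: A -0-> A -1-> C -0-> A -0-> A -1-> C

After x (step 3): A. After xy (step 5): C.
They differ (A ≠ C), so y is not a cycle from the state after x; this split is not the one the pumping-lemma construction produces, and pumping y need not keep the string in L(N).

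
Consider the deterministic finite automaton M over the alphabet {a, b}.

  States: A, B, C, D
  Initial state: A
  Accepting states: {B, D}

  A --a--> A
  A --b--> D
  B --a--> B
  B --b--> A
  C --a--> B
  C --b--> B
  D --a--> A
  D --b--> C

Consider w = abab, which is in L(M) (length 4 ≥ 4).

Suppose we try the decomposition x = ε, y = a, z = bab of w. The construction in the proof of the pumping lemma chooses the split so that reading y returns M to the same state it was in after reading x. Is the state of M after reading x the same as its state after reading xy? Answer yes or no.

State sequence: A -a-> A

After x (step 0): A. After xy (step 1): A.
They match, so y = a drives M around a cycle from A back to itself; pumping y any number of times keeps M in A before reading z, and xyⁱz ∈ L(M) for every i ≥ 0.

yes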